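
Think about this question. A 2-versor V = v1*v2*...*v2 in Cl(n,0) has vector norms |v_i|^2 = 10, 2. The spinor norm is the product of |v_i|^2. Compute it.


Spinor norm N(V) = |v1|^2 * |v2|^2 * ... * |v2|^2
= 10 * 2
Running product: 10, 20
N(V) = 20


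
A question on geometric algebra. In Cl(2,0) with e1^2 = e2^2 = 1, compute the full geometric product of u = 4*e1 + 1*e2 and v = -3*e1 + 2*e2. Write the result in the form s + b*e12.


Expand: (4*e1 + 1*e2)(-3*e1 + 2*e2)
= 4*(-3)*e1e1 + 4*2*e1e2 + 1*(-3)*e2e1 + 1*2*e2e2
Using e1^2 = e2^2 = 1, e2e1 = -e1e2:
Scalar part s = 4*(-3) + 1*2 = -12 + 2 = -10
Bivector part b = 4*2 - 1*(-3) = 8 - (-3) = 11
uv = -10 + 11*e12


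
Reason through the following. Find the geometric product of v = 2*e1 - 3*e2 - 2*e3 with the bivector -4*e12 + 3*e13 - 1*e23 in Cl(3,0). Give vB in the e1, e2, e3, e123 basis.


vB has grade-1 (vector) and grade-3 (trivector) parts: vB = (v _| B) + (v ^ B).
Vector part <vB>_1:
  e1: -v2*b12 - v3*b13 = -(-3)*(-4) - (-2)*(3) = -6
  e2: v1*b12 - v3*b23 = (2)*(-4) - (-2)*(-1) = -10
  e3: v1*b13 + v2*b23 = (2)*(3) + (-3)*(-1) = 9
Trivector part <vB>_3:
  e123: v1*b23 - v2*b13 + v3*b12 = (2)*(-1) - (-3)*(3) + (-2)*(-4) = 15
vB = -6*e1 - 10*e2 + 9*e3 + 15*e123


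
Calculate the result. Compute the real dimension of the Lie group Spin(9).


Spin(n) double-covers SO(n); both have Lie algebra so(n) of dimension n(n-1)/2.
n = 9
n(n-1) = 9 * 8 = 72
dim Spin(9) = 72/2 = 36


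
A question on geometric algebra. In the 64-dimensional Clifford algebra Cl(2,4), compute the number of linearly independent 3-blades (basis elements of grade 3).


Number of grade-k basis blades in Cl(p,q) with n = p + q is C(n, k).
n = 2 + 4 = 6
C(6, 3) = 6! / (3! * 3!)
= 720 / (6 * 6)
= 20


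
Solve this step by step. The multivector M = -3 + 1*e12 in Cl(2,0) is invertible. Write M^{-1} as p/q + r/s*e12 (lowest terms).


M = -3 + 1*e12, where e12^2 = -1.
Since M commutes with its reverse ~M = a - b*e12, M * ~M = a^2 - b^2*e12^2 = a^2 + b^2.
So M^{-1} = ~M / (a^2 + b^2) = (a - b*e12)/(a^2 + b^2).
a^2 + b^2 = 9 + 1 = 10
Scalar part = -3/10 = -3/10
Bivector coeff = -1/10 = -1/10
M^{-1} = -3/10 - 1/10*e12


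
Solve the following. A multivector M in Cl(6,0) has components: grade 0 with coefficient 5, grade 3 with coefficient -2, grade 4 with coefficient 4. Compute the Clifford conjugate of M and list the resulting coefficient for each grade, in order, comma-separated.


Clifford conjugate sign for grade k: (-1)^(k(k+1)/2)
Grade 0: (-1)^(0*1/2) = (-1)^0 = 1, coeff 5 -> 5
Grade 3: (-1)^(3*4/2) = (-1)^6 = 1, coeff -2 -> -2
Grade 4: (-1)^(4*5/2) = (-1)^10 = 1, coeff 4 -> 4
Conjugated coefficients: 5, -2, 4


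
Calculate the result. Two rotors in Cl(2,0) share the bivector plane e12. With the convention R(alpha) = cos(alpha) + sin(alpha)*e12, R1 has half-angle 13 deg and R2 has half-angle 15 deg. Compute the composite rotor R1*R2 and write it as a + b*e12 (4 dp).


Same-plane rotors commute and their half-angles add:
R1*R2 = cos(a1 + a2) + sin(a1 + a2)*e12.
a1 + a2 = 13 + 15 = 28 deg
cos(28 deg) = 0.8829
sin(28 deg) = 0.4695
R1*R2 = 0.8829 + 0.4695*e12


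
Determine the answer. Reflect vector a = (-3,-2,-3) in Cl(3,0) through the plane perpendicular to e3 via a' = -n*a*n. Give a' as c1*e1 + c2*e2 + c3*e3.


Reflection formula: a' = -n*a*n, with n = e3 (unit vector, n^2 = 1).
For reflection through hyperplane perp to e3:
The component along e3 flips sign, others stay.
a = (-3, -2, -3)
a' = (-3, -2, 3)
a' = -3*e1 - 2*e2 + 3*e3


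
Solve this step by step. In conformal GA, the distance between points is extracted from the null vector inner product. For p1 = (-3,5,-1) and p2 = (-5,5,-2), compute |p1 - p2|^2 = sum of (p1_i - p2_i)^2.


p1 - p2 = (2, 0, 1)
|p1 - p2|^2 = 2^2 + 0^2 + 1^2
= 4 + 0 + 1
= 5


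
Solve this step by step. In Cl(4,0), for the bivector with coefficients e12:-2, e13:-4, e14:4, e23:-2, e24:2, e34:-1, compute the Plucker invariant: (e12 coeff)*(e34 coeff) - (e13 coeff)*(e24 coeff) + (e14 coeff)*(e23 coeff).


Plucker relation: af - be + cd
a*f = (-2)*(-1) = 2
b*e = (-4)*2 = -8
c*d = 4*(-2) = -8
af - be + cd = 2 - (-8) + (-8)
= 2


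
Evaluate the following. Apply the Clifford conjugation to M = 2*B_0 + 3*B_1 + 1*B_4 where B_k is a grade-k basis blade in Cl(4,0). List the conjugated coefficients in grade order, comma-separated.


Clifford conjugate sign for grade k: (-1)^(k(k+1)/2)
Grade 0: (-1)^(0*1/2) = (-1)^0 = 1, coeff 2 -> 2
Grade 1: (-1)^(1*2/2) = (-1)^1 = -1, coeff 3 -> -3
Grade 4: (-1)^(4*5/2) = (-1)^10 = 1, coeff 1 -> 1
Conjugated coefficients: 2, -3, 1


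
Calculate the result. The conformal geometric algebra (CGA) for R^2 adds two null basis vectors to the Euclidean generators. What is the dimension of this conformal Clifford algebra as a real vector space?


The conformal model of R^2 uses Cl(3,1): the 2 Euclidean generators plus two extra orthogonal generators e+ (e+^2 = +1) and e- (e-^2 = -1), from which the null vectors e0, einf are built.
Number of generators m = 2 + 2 = 4.
dim Cl(p,q) = 2^m = 2^4 = 16


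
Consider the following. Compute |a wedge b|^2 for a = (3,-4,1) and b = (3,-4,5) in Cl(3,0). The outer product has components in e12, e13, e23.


a wedge b = (a1*b2 - a2*b1)*e12 + (a1*b3 - a3*b1)*e13 + (a2*b3 - a3*b2)*e23
e12 coeff: 3*(-4) - (-4)*3 = -12 - (-12) = 0
e13 coeff: 3*5 - 1*3 = 15 - 3 = 12
e23 coeff: (-4)*5 - 1*(-4) = -20 - (-4) = -16
|a wedge b|^2 = 0^2 + 12^2 + (-16)^2
= 0 + 144 + 256
= 400


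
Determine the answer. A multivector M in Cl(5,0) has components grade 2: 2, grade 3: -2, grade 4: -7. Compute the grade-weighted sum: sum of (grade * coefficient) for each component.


Grade-weighted sum = sum of grade_k * coefficient_k
2*2 = 4
3*(-2) = -6
4*(-7) = -28
Total = 4 + (-6) + (-28) = -30


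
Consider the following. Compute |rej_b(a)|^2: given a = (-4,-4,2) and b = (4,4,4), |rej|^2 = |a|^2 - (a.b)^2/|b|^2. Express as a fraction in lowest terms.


|a|^2 = (-4)^2 + (-4)^2 + 2^2 = 36
|b|^2 = 4^2 + 4^2 + 4^2 = 48
a . b = (-4)*4 + (-4)*4 + 2*4 = -24
(a.b)^2 = (-24)^2 = 576
|rej|^2 = 36 - 576/48
= (1728 - 576)/48
= 1152/48
In lowest terms: 24/1


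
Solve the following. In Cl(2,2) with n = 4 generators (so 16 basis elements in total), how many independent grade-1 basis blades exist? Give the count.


Number of grade-k basis blades in Cl(p,q) with n = p + q is C(n, k).
n = 2 + 2 = 4
C(4, 1) = 4! / (1! * 3!)
= 24 / (1 * 6)
= 4


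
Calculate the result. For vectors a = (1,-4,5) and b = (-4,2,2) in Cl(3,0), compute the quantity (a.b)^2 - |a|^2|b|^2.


a . b = 1*(-4) + (-4)*2 + 5*2
= -4 + (-8) + 10 = -2
|a|^2 = 1^2 + (-4)^2 + 5^2 = 42
|b|^2 = (-4)^2 + 2^2 + 2^2 = 24
(a.b)^2 = (-2)^2 = 4
|a|^2 * |b|^2 = 42 * 24 = 1008
Result = 4 - 1008 = -1004


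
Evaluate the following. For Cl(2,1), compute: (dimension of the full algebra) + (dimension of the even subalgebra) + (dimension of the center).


n = 2 + 1 = 3
Total dim = 2^3 = 8
Even subalgebra dim = 2^2 = 4
n is odd, so center dim = 2
Sum = 8 + 4 + 2 = 14


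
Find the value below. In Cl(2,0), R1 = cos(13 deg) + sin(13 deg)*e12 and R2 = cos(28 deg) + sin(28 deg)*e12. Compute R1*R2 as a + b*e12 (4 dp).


Same-plane rotors commute and their half-angles add:
R1*R2 = cos(a1 + a2) + sin(a1 + a2)*e12.
a1 + a2 = 13 + 28 = 41 deg
cos(41 deg) = 0.7547
sin(41 deg) = 0.6561
R1*R2 = 0.7547 + 0.6561*e12


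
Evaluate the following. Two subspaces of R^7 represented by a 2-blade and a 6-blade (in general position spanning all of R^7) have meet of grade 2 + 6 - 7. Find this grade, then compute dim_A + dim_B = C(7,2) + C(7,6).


Meet grade = grade(A) + grade(B) - n
= 2 + 6 - 7 = 1
C(7,2) = 21
C(7,6) = 7
dim_A + dim_B = 21 + 7 = 28


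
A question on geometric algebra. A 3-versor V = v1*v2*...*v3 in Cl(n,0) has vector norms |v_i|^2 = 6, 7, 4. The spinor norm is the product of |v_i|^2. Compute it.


Spinor norm N(V) = |v1|^2 * |v2|^2 * ... * |v3|^2
= 6 * 7 * 4
Running product: 6, 42, 168
N(V) = 168


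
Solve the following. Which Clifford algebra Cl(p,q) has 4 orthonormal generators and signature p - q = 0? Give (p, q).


We need p + q = 4 and p - q = 0.
Adding: 2p = 4 + 0 = 4, so p = 2.
Then q = 4 - 2 = 2.
(p, q) = (2, 2)


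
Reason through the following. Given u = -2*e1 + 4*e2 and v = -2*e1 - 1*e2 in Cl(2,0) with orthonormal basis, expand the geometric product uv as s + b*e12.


Expand: (-2*e1 + 4*e2)(-2*e1 - 1*e2)
= (-2)*(-2)*e1e1 + (-2)*(-1)*e1e2 + 4*(-2)*e2e1 + 4*(-1)*e2e2
Using e1^2 = e2^2 = 1, e2e1 = -e1e2:
Scalar part s = (-2)*(-2) + 4*(-1) = 4 + (-4) = 0
Bivector part b = (-2)*(-1) - 4*(-2) = 2 - (-8) = 10
uv = 0 + 10*e12


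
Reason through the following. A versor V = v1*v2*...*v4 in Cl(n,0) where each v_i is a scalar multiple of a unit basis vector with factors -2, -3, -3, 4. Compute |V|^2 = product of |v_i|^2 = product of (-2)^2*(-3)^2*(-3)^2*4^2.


Each vector v_i has |v_i|^2 = s_i^2
Squared scales: (-2)^2 = 4, (-3)^2 = 9, (-3)^2 = 9, 4^2 = 16
|V|^2 = 4 * 9 * 9 * 16
= 5184


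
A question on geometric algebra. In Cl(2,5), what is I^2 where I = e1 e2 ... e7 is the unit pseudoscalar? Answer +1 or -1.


The pseudoscalar I = e1...e_n (product of all n generators) of Cl(p,q) satisfies I^2 = (-1)^(q + n(n-1)/2).
p = 2, q = 5, n = p + q = 7
n(n-1)/2 = 7 * 6 / 2 = 21
Exponent = q + n(n-1)/2 = 5 + 21 = 26
I^2 = (-1)^26 = +1


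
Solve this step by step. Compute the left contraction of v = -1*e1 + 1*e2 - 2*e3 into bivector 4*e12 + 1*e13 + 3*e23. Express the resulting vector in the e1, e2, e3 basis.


Left contraction v _| B = <vB>_1 (grade-1 part of the geometric product vB).
Using e1_|e12 = e2, e2_|e12 = -e1, e1_|e13 = e3, e3_|e13 = -e1, e2_|e23 = e3, e3_|e23 = -e2:
e1 coeff: -v2*b12 - v3*b13 = -(1)*(4) - (-2)*(1) = -2
e2 coeff: v1*b12 - v3*b23 = (-1)*(4) - (-2)*(3) = 2
e3 coeff: v1*b13 + v2*b23 = (-1)*(1) + (1)*(3) = 2
v _| B = -2*e1 + 2*e2 + 2*e3


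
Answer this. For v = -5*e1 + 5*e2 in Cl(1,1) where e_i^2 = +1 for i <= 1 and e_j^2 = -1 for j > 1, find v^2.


v^2 = sum of c_i^2 * e_i^2
Positive signature terms (e_i^2 = +1): (-5)^2 = 25
Negative signature terms (e_j^2 = -1): 5^2 = 25
v^2 = 25 - 25 = 0


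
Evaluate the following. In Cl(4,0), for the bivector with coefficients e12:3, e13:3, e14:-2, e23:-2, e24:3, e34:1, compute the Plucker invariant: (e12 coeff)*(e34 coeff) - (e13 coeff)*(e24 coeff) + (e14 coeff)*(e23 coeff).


Plucker relation: af - be + cd
a*f = 3*1 = 3
b*e = 3*3 = 9
c*d = (-2)*(-2) = 4
af - be + cd = 3 - 9 + 4
= -2


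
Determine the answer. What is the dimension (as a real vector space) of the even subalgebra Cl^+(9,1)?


Even subalgebra dimension = 2^(n-1)
n = 9 + 1 = 10
2^(10 - 1) = 2^9 = 512
Verification: sum of C(10,k) for even k = 1 + 45 + 210 + 210 + 45 + 1 = 512
Result = 512


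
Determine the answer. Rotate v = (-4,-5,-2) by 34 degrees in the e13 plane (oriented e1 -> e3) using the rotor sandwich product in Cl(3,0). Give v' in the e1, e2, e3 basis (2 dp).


Rotor R = cos(17deg) - sin(17deg)*e13
Rotation angle theta = 2 * 17 = 34 degrees in the e13 plane (e1 -> e3).
The component perpendicular to the plane (e2) is invariant: v'_2 = v2 = -5.00
cos(34deg) = 0.8290, sin(34deg) = 0.5592
v'_1 = v1*cos(theta) - v3*sin(theta) = -4*0.8290 - (-2)*0.5592 = -2.20
v'_3 = v1*sin(theta) + v3*cos(theta) = -4*0.5592 + (-2)*0.8290 = -3.89
v' = -2.20*e1 - 5.00*e2 - 3.89*e3


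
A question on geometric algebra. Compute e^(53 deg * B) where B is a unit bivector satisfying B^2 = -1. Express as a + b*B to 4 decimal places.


For a unit bivector B with B^2 = -1, the exponential series gives
e^(theta*B) = cos(theta) + sin(theta)*B (the GA analogue of Euler's formula).
theta = 53 degrees = 0.925025 rad
cos(53 deg) = 0.6018
sin(53 deg) = 0.7986
exp(theta*B) = 0.6018 + 0.7986*B


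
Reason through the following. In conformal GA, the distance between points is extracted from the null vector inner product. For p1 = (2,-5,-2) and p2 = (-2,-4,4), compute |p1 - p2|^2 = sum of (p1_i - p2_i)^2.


p1 - p2 = (4, -1, -6)
|p1 - p2|^2 = 4^2 + (-1)^2 + (-6)^2
= 16 + 1 + 36
= 53


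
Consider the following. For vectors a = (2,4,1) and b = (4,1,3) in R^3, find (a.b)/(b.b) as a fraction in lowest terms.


Projection coefficient = (a . b) / (b . b)
a . b = 2*4 + 4*1 + 1*3
= 8 + 4 + 3 = 15
b . b = 4^2 + 1^2 + 3^2
= 16 + 1 + 9 = 26
Coefficient = 15/26
In lowest terms: 15/26


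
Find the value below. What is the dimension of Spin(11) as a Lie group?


Spin(n) double-covers SO(n); both have Lie algebra so(n) of dimension n(n-1)/2.
n = 11
n(n-1) = 11 * 10 = 110
dim Spin(11) = 110/2 = 55


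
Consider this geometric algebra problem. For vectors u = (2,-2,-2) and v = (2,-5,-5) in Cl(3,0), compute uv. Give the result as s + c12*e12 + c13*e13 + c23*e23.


In Cl(3,0): e_i^2 = 1, e_ie_j = -e_je_i for i != j.
Scalar part = u . v = 2*2 + (-2)*(-5) + (-2)*(-5)
= 4 + 10 + 10 = 24
e12 coeff = 2*(-5) - (-2)*2 = -10 - (-4) = -6
e13 coeff = 2*(-5) - (-2)*2 = -10 - (-4) = -6
e23 coeff = (-2)*(-5) - (-2)*(-5) = 10 - 10 = 0
uv = 24 - 6*e12 - 6*e13 + 0*e23


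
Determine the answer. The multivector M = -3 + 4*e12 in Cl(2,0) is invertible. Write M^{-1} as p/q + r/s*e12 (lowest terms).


M = -3 + 4*e12, where e12^2 = -1.
Since M commutes with its reverse ~M = a - b*e12, M * ~M = a^2 - b^2*e12^2 = a^2 + b^2.
So M^{-1} = ~M / (a^2 + b^2) = (a - b*e12)/(a^2 + b^2).
a^2 + b^2 = 9 + 16 = 25
Scalar part = -3/25 = -3/25
Bivector coeff = -4/25 = -4/25
M^{-1} = -3/25 - 4/25*e12


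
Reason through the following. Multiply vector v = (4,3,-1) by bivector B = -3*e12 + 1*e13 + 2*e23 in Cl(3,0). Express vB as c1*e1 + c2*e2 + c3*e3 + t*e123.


vB has grade-1 (vector) and grade-3 (trivector) parts: vB = (v _| B) + (v ^ B).
Vector part <vB>_1:
  e1: -v2*b12 - v3*b13 = -(3)*(-3) - (-1)*(1) = 10
  e2: v1*b12 - v3*b23 = (4)*(-3) - (-1)*(2) = -10
  e3: v1*b13 + v2*b23 = (4)*(1) + (3)*(2) = 10
Trivector part <vB>_3:
  e123: v1*b23 - v2*b13 + v3*b12 = (4)*(2) - (3)*(1) + (-1)*(-3) = 8
vB = 10*e1 - 10*e2 + 10*e3 + 8*e123


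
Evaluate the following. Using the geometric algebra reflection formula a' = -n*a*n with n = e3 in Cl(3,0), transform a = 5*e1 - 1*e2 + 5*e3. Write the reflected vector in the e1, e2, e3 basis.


Reflection formula: a' = -n*a*n, with n = e3 (unit vector, n^2 = 1).
For reflection through hyperplane perp to e3:
The component along e3 flips sign, others stay.
a = (5, -1, 5)
a' = (5, -1, -5)
a' = 5*e1 - 1*e2 - 5*e3


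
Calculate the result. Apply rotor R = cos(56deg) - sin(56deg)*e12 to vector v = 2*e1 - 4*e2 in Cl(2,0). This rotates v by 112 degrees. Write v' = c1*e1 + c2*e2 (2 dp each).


Rotor R = cos(56deg) - sin(56deg)*e12
Rotation angle theta = 2 * 56 = 112 degrees
v' = R*v*~R rotates v by theta.
cos(112deg) = -0.3746, sin(112deg) = 0.9272
v'_1 = 2*cos(112deg) - (-4)*sin(112deg)
= 2*(-0.3746) - (-4)*0.9272
= 2.96
v'_2 = 2*sin(112deg) + (-4)*cos(112deg)
= 2*0.9272 + (-4)*(-0.3746)
= 3.35
v' = 2.96*e1 + 3.35*e2


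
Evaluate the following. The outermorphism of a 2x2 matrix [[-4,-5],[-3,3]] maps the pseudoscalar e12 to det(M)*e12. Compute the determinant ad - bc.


The outermorphism of a linear map f sends e1^e2 to f(e1)^f(e2).
f(e1) = -4*e1 - 3*e2
f(e2) = -5*e1 + 3*e2
f(e1) ^ f(e2) = (-4*e1 - 3*e2) ^ (-5*e1 + 3*e2)
= (-4)*3*e12 + (-3)*(-5)*e21
= (-12 - 15)*e12
= -27*e12
Coefficient = -27


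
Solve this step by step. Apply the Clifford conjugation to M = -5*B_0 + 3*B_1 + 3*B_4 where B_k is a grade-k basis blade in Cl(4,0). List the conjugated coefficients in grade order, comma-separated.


Clifford conjugate sign for grade k: (-1)^(k(k+1)/2)
Grade 0: (-1)^(0*1/2) = (-1)^0 = 1, coeff -5 -> -5
Grade 1: (-1)^(1*2/2) = (-1)^1 = -1, coeff 3 -> -3
Grade 4: (-1)^(4*5/2) = (-1)^10 = 1, coeff 3 -> 3
Conjugated coefficients: -5, -3, 3


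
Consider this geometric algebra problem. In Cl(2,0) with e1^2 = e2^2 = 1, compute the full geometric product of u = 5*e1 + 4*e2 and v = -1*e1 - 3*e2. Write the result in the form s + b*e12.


Expand: (5*e1 + 4*e2)(-1*e1 - 3*e2)
= 5*(-1)*e1e1 + 5*(-3)*e1e2 + 4*(-1)*e2e1 + 4*(-3)*e2e2
Using e1^2 = e2^2 = 1, e2e1 = -e1e2:
Scalar part s = 5*(-1) + 4*(-3) = -5 + (-12) = -17
Bivector part b = 5*(-3) - 4*(-1) = -15 - (-4) = -11
uv = -17 - 11*e12


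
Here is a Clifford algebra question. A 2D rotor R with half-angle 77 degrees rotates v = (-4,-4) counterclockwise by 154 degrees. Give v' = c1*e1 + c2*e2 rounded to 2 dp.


Rotor R = cos(77deg) - sin(77deg)*e12
Rotation angle theta = 2 * 77 = 154 degrees
v' = R*v*~R rotates v by theta.
cos(154deg) = -0.8988, sin(154deg) = 0.4384
v'_1 = -4*cos(154deg) - (-4)*sin(154deg)
= -4*(-0.8988) - (-4)*0.4384
= 5.35
v'_2 = -4*sin(154deg) + (-4)*cos(154deg)
= -4*0.4384 + (-4)*(-0.8988)
= 1.84
v' = 5.35*e1 + 1.84*e2


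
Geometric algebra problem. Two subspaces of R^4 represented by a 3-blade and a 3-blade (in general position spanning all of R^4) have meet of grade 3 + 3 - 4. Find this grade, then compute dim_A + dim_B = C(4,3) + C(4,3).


Meet grade = grade(A) + grade(B) - n
= 3 + 3 - 4 = 2
C(4,3) = 4
C(4,3) = 4
dim_A + dim_B = 4 + 4 = 8


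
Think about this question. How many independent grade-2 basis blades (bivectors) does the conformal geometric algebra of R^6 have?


The conformal model of R^6 uses Cl(7,1) with m = 6 + 2 = 8 generators.
Number of grade-2 blades = C(m, 2) = C(8, 2)
= 8*7/2 = 28


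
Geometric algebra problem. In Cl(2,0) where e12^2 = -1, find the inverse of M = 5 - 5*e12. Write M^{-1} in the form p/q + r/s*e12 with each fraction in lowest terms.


M = 5 - 5*e12, where e12^2 = -1.
Since M commutes with its reverse ~M = a - b*e12, M * ~M = a^2 - b^2*e12^2 = a^2 + b^2.
So M^{-1} = ~M / (a^2 + b^2) = (a - b*e12)/(a^2 + b^2).
a^2 + b^2 = 25 + 25 = 50
Scalar part = 5/50 = 1/10
Bivector coeff = 5/50 = 1/10
M^{-1} = 1/10 + 1/10*e12


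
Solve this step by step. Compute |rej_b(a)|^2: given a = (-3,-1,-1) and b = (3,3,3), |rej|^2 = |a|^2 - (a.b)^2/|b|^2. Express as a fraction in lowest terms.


|a|^2 = (-3)^2 + (-1)^2 + (-1)^2 = 11
|b|^2 = 3^2 + 3^2 + 3^2 = 27
a . b = (-3)*3 + (-1)*3 + (-1)*3 = -15
(a.b)^2 = (-15)^2 = 225
|rej|^2 = 11 - 225/27
= (297 - 225)/27
= 72/27
In lowest terms: 8/3


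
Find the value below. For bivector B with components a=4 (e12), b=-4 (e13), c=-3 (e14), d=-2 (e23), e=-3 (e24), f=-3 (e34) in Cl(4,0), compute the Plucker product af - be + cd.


Plucker relation: af - be + cd
a*f = 4*(-3) = -12
b*e = (-4)*(-3) = 12
c*d = (-3)*(-2) = 6
af - be + cd = -12 - 12 + 6
= -18


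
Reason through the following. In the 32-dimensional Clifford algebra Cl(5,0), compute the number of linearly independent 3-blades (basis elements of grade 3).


Number of grade-k basis blades in Cl(p,q) with n = p + q is C(n, k).
n = 5 + 0 = 5
C(5, 3) = 5! / (3! * 2!)
= 120 / (6 * 2)
= 10


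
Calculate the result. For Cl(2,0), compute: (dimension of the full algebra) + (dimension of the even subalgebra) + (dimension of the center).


n = 2 + 0 = 2
Total dim = 2^2 = 4
Even subalgebra dim = 2^1 = 2
n is even, so center dim = 1
Sum = 4 + 2 + 1 = 7


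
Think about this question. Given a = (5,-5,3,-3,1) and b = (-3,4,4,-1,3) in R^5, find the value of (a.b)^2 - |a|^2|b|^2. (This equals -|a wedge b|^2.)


a . b = 5*(-3) + (-5)*4 + 3*4 + (-3)*(-1) + 1*3
= -15 + (-20) + 12 + 3 + 3 = -17
|a|^2 = 5^2 + (-5)^2 + 3^2 + (-3)^2 + 1^2 = 69
|b|^2 = (-3)^2 + 4^2 + 4^2 + (-1)^2 + 3^2 = 51
(a.b)^2 = (-17)^2 = 289
|a|^2 * |b|^2 = 69 * 51 = 3519
Result = 289 - 3519 = -3230


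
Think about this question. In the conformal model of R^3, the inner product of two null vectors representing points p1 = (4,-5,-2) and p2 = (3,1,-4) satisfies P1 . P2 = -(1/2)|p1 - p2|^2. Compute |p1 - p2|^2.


p1 - p2 = (1, -6, 2)
|p1 - p2|^2 = 1^2 + (-6)^2 + 2^2
= 1 + 36 + 4
= 41


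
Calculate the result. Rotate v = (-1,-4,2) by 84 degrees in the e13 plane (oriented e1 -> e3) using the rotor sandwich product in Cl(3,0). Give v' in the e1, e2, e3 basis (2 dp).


Rotor R = cos(42deg) - sin(42deg)*e13
Rotation angle theta = 2 * 42 = 84 degrees in the e13 plane (e1 -> e3).
The component perpendicular to the plane (e2) is invariant: v'_2 = v2 = -4.00
cos(84deg) = 0.1045, sin(84deg) = 0.9945
v'_1 = v1*cos(theta) - v3*sin(theta) = -1*0.1045 - 2*0.9945 = -2.09
v'_3 = v1*sin(theta) + v3*cos(theta) = -1*0.9945 + 2*0.1045 = -0.79
v' = -2.09*e1 - 4.00*e2 - 0.79*e3


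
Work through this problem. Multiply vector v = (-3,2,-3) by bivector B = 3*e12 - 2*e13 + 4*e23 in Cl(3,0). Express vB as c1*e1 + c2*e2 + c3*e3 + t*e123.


vB has grade-1 (vector) and grade-3 (trivector) parts: vB = (v _| B) + (v ^ B).
Vector part <vB>_1:
  e1: -v2*b12 - v3*b13 = -(2)*(3) - (-3)*(-2) = -12
  e2: v1*b12 - v3*b23 = (-3)*(3) - (-3)*(4) = 3
  e3: v1*b13 + v2*b23 = (-3)*(-2) + (2)*(4) = 14
Trivector part <vB>_3:
  e123: v1*b23 - v2*b13 + v3*b12 = (-3)*(4) - (2)*(-2) + (-3)*(3) = -17
vB = -12*e1 + 3*e2 + 14*e3 - 17*e123


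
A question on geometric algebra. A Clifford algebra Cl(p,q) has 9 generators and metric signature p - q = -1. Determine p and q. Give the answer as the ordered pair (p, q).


We need p + q = 9 and p - q = -1.
Adding: 2p = 9 + (-1) = 8, so p = 4.
Then q = 9 - 4 = 5.
(p, q) = (4, 5)


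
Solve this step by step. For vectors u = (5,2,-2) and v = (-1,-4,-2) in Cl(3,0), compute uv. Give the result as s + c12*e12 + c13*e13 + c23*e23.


In Cl(3,0): e_i^2 = 1, e_ie_j = -e_je_i for i != j.
Scalar part = u . v = 5*(-1) + 2*(-4) + (-2)*(-2)
= -5 + (-8) + 4 = -9
e12 coeff = 5*(-4) - 2*(-1) = -20 - (-2) = -18
e13 coeff = 5*(-2) - (-2)*(-1) = -10 - 2 = -12
e23 coeff = 2*(-2) - (-2)*(-4) = -4 - 8 = -12
uv = -9 - 18*e12 - 12*e13 - 12*e23


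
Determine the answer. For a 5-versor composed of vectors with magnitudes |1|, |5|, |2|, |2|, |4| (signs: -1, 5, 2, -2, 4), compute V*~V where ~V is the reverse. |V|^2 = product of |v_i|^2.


Each vector v_i has |v_i|^2 = s_i^2
Squared scales: (-1)^2 = 1, 5^2 = 25, 2^2 = 4, (-2)^2 = 4, 4^2 = 16
|V|^2 = 1 * 25 * 4 * 4 * 16
= 6400


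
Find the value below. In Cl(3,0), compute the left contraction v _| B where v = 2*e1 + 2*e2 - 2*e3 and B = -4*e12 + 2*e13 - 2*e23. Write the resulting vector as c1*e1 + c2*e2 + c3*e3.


Left contraction v _| B = <vB>_1 (grade-1 part of the geometric product vB).
Using e1_|e12 = e2, e2_|e12 = -e1, e1_|e13 = e3, e3_|e13 = -e1, e2_|e23 = e3, e3_|e23 = -e2:
e1 coeff: -v2*b12 - v3*b13 = -(2)*(-4) - (-2)*(2) = 12
e2 coeff: v1*b12 - v3*b23 = (2)*(-4) - (-2)*(-2) = -12
e3 coeff: v1*b13 + v2*b23 = (2)*(2) + (2)*(-2) = 0
v _| B = 12*e1 - 12*e2 + 0*e3


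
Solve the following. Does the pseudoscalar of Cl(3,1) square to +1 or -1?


The pseudoscalar I = e1...e_n (product of all n generators) of Cl(p,q) satisfies I^2 = (-1)^(q + n(n-1)/2).
p = 3, q = 1, n = p + q = 4
n(n-1)/2 = 4 * 3 / 2 = 6
Exponent = q + n(n-1)/2 = 1 + 6 = 7
I^2 = (-1)^7 = -1


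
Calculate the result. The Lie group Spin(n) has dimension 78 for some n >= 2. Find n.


dim Spin(n) = dim so(n) = n(n-1)/2.
Solve n(n-1)/2 = 78, i.e. n^2 - n - 156 = 0.
Discriminant = 1 + 8*78 = 625
n = (1 + sqrt(625))/2 = (1 + 25)/2 = 13


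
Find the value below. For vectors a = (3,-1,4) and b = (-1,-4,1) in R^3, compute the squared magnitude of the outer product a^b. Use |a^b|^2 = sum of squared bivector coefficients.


a wedge b = (a1*b2 - a2*b1)*e12 + (a1*b3 - a3*b1)*e13 + (a2*b3 - a3*b2)*e23
e12 coeff: 3*(-4) - (-1)*(-1) = -12 - 1 = -13
e13 coeff: 3*1 - 4*(-1) = 3 - (-4) = 7
e23 coeff: (-1)*1 - 4*(-4) = -1 - (-16) = 15
|a wedge b|^2 = (-13)^2 + 7^2 + 15^2
= 169 + 49 + 225
= 443


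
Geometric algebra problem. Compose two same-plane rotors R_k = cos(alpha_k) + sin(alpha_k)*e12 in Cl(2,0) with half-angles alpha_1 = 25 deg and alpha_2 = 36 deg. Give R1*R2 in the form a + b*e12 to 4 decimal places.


Same-plane rotors commute and their half-angles add:
R1*R2 = cos(a1 + a2) + sin(a1 + a2)*e12.
a1 + a2 = 25 + 36 = 61 deg
cos(61 deg) = 0.4848
sin(61 deg) = 0.8746
R1*R2 = 0.4848 + 0.8746*e12


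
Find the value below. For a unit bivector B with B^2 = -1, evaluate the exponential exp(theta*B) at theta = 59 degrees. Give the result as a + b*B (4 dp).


For a unit bivector B with B^2 = -1, the exponential series gives
e^(theta*B) = cos(theta) + sin(theta)*B (the GA analogue of Euler's formula).
theta = 59 degrees = 1.029744 rad
cos(59 deg) = 0.5150
sin(59 deg) = 0.8572
exp(theta*B) = 0.5150 + 0.8572*B


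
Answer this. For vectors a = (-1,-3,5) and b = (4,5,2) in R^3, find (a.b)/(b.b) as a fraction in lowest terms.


Projection coefficient = (a . b) / (b . b)
a . b = (-1)*4 + (-3)*5 + 5*2
= -4 + (-15) + 10 = -9
b . b = 4^2 + 5^2 + 2^2
= 16 + 25 + 4 = 45
Coefficient = -9/45
In lowest terms: -1/5


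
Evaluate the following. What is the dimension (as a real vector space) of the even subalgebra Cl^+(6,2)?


Even subalgebra dimension = 2^(n-1)
n = 6 + 2 = 8
2^(8 - 1) = 2^7 = 128
Verification: sum of C(8,k) for even k = 1 + 28 + 70 + 28 + 1 = 128
Result = 128


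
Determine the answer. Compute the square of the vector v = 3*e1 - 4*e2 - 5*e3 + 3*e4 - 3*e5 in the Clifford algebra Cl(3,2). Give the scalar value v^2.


v^2 = sum of c_i^2 * e_i^2
Positive signature terms (e_i^2 = +1): 3^2 + (-4)^2 + (-5)^2 = 50
Negative signature terms (e_j^2 = -1): 3^2 + (-3)^2 = 18
v^2 = 50 - 18 = 32


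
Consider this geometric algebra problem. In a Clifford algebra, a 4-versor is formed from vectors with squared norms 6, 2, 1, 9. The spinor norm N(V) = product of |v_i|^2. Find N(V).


Spinor norm N(V) = |v1|^2 * |v2|^2 * ... * |v4|^2
= 6 * 2 * 1 * 9
Running product: 6, 12, 12, 108
N(V) = 108


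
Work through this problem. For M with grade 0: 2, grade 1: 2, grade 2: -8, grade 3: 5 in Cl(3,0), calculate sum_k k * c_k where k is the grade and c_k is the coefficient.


Grade-weighted sum = sum of grade_k * coefficient_k
0*2 = 0
1*2 = 2
2*(-8) = -16
3*5 = 15
Total = 0 + 2 + (-16) + 15 = 1


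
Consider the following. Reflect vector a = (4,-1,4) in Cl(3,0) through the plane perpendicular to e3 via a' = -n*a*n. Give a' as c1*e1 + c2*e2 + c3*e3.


Reflection formula: a' = -n*a*n, with n = e3 (unit vector, n^2 = 1).
For reflection through hyperplane perp to e3:
The component along e3 flips sign, others stay.
a = (4, -1, 4)
a' = (4, -1, -4)
a' = 4*e1 - 1*e2 - 4*e3


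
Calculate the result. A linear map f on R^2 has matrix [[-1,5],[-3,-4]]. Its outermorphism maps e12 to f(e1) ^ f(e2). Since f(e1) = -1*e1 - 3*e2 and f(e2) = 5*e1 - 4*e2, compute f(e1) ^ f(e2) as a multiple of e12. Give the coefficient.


The outermorphism of a linear map f sends e1^e2 to f(e1)^f(e2).
f(e1) = -1*e1 - 3*e2
f(e2) = 5*e1 - 4*e2
f(e1) ^ f(e2) = (-1*e1 - 3*e2) ^ (5*e1 - 4*e2)
= (-1)*(-4)*e12 + (-3)*5*e21
= (4 - (-15))*e12
= 19*e12
Coefficient = 19


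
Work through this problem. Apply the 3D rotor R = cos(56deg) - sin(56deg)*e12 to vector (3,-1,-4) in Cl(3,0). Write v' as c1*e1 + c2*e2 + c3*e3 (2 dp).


Rotor R = cos(56deg) - sin(56deg)*e12
Rotation angle theta = 2 * 56 = 112 degrees in the e12 plane (e1 -> e2).
The component perpendicular to the plane (e3) is invariant: v'_3 = v3 = -4.00
cos(112deg) = -0.3746, sin(112deg) = 0.9272
v'_1 = v1*cos(theta) - v2*sin(theta) = 3*(-0.3746) - (-1)*0.9272 = -0.20
v'_2 = v1*sin(theta) + v2*cos(theta) = 3*0.9272 + (-1)*(-0.3746) = 3.16
v' = -0.20*e1 + 3.16*e2 - 4.00*e3


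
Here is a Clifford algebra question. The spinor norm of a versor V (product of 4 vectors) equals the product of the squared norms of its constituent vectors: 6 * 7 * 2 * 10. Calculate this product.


Spinor norm N(V) = |v1|^2 * |v2|^2 * ... * |v4|^2
= 6 * 7 * 2 * 10
Running product: 6, 42, 84, 840
N(V) = 840


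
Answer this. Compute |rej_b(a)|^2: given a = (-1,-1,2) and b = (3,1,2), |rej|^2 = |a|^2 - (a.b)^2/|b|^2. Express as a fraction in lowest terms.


|a|^2 = (-1)^2 + (-1)^2 + 2^2 = 6
|b|^2 = 3^2 + 1^2 + 2^2 = 14
a . b = (-1)*3 + (-1)*1 + 2*2 = 0
(a.b)^2 = 0^2 = 0
|rej|^2 = 6 - 0/14
= (84 - 0)/14
= 84/14
In lowest terms: 6/1


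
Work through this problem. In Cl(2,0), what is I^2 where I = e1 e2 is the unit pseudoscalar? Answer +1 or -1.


The pseudoscalar I = e1...e_n (product of all n generators) of Cl(p,q) satisfies I^2 = (-1)^(q + n(n-1)/2).
p = 2, q = 0, n = p + q = 2
n(n-1)/2 = 2 * 1 / 2 = 1
Exponent = q + n(n-1)/2 = 0 + 1 = 1
I^2 = (-1)^1 = -1


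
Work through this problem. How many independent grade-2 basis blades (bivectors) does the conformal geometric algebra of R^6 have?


The conformal model of R^6 uses Cl(7,1) with m = 6 + 2 = 8 generators.
Number of grade-2 blades = C(m, 2) = C(8, 2)
= 8*7/2 = 28


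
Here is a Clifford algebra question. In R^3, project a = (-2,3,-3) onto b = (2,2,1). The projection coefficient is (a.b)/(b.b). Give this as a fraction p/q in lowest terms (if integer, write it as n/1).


Projection coefficient = (a . b) / (b . b)
a . b = (-2)*2 + 3*2 + (-3)*1
= -4 + 6 + (-3) = -1
b . b = 2^2 + 2^2 + 1^2
= 4 + 4 + 1 = 9
Coefficient = -1/9
In lowest terms: -1/9


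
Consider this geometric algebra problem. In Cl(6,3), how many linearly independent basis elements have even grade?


Even subalgebra dimension = 2^(n-1)
n = 6 + 3 = 9
2^(9 - 1) = 2^8 = 256
Verification: sum of C(9,k) for even k = 1 + 36 + 126 + 84 + 9 = 256
Result = 256


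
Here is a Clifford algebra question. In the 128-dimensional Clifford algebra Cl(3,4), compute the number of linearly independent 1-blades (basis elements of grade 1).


Number of grade-k basis blades in Cl(p,q) with n = p + q is C(n, k).
n = 3 + 4 = 7
C(7, 1) = 7! / (1! * 6!)
= 5040 / (1 * 720)
= 7


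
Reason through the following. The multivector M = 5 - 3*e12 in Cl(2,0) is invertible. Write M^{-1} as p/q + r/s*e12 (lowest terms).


M = 5 - 3*e12, where e12^2 = -1.
Since M commutes with its reverse ~M = a - b*e12, M * ~M = a^2 - b^2*e12^2 = a^2 + b^2.
So M^{-1} = ~M / (a^2 + b^2) = (a - b*e12)/(a^2 + b^2).
a^2 + b^2 = 25 + 9 = 34
Scalar part = 5/34 = 5/34
Bivector coeff = 3/34 = 3/34
M^{-1} = 5/34 + 3/34*e12


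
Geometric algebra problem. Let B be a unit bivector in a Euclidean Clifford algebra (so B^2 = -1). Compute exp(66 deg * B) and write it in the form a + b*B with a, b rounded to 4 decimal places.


For a unit bivector B with B^2 = -1, the exponential series gives
e^(theta*B) = cos(theta) + sin(theta)*B (the GA analogue of Euler's formula).
theta = 66 degrees = 1.151917 rad
cos(66 deg) = 0.4067
sin(66 deg) = 0.9135
exp(theta*B) = 0.4067 + 0.9135*B


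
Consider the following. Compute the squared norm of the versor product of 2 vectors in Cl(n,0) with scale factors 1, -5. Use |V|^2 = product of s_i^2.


Each vector v_i has |v_i|^2 = s_i^2
Squared scales: 1^2 = 1, (-5)^2 = 25
|V|^2 = 1 * 25
= 25


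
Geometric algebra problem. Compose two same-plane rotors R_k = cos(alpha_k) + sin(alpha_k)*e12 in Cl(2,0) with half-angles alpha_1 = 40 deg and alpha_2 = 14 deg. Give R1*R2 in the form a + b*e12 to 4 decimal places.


Same-plane rotors commute and their half-angles add:
R1*R2 = cos(a1 + a2) + sin(a1 + a2)*e12.
a1 + a2 = 40 + 14 = 54 deg
cos(54 deg) = 0.5878
sin(54 deg) = 0.8090
R1*R2 = 0.5878 + 0.8090*e12


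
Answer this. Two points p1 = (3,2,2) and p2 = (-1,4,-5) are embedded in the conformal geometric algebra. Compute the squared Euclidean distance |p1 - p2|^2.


p1 - p2 = (4, -2, 7)
|p1 - p2|^2 = 4^2 + (-2)^2 + 7^2
= 16 + 4 + 49
= 69


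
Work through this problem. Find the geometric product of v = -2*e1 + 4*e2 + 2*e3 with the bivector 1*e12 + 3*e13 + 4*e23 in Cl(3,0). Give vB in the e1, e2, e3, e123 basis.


vB has grade-1 (vector) and grade-3 (trivector) parts: vB = (v _| B) + (v ^ B).
Vector part <vB>_1:
  e1: -v2*b12 - v3*b13 = -(4)*(1) - (2)*(3) = -10
  e2: v1*b12 - v3*b23 = (-2)*(1) - (2)*(4) = -10
  e3: v1*b13 + v2*b23 = (-2)*(3) + (4)*(4) = 10
Trivector part <vB>_3:
  e123: v1*b23 - v2*b13 + v3*b12 = (-2)*(4) - (4)*(3) + (2)*(1) = -18
vB = -10*e1 - 10*e2 + 10*e3 - 18*e123


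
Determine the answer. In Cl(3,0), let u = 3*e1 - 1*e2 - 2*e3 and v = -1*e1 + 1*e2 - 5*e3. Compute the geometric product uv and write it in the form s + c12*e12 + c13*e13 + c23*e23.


In Cl(3,0): e_i^2 = 1, e_ie_j = -e_je_i for i != j.
Scalar part = u . v = 3*(-1) + (-1)*1 + (-2)*(-5)
= -3 + (-1) + 10 = 6
e12 coeff = 3*1 - (-1)*(-1) = 3 - 1 = 2
e13 coeff = 3*(-5) - (-2)*(-1) = -15 - 2 = -17
e23 coeff = (-1)*(-5) - (-2)*1 = 5 - (-2) = 7
uv = 6 + 2*e12 - 17*e13 + 7*e23


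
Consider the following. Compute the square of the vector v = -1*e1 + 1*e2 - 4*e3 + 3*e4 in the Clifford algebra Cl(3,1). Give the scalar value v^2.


v^2 = sum of c_i^2 * e_i^2
Positive signature terms (e_i^2 = +1): (-1)^2 + 1^2 + (-4)^2 = 18
Negative signature terms (e_j^2 = -1): 3^2 = 9
v^2 = 18 - 9 = 9


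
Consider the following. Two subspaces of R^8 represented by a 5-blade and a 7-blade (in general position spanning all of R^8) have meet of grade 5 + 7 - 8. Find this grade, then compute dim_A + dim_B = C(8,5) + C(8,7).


Meet grade = grade(A) + grade(B) - n
= 5 + 7 - 8 = 4
C(8,5) = 56
C(8,7) = 8
dim_A + dim_B = 56 + 8 = 64


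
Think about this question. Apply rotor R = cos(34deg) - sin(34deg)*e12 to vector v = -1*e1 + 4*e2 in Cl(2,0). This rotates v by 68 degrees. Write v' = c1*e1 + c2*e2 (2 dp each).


Rotor R = cos(34deg) - sin(34deg)*e12
Rotation angle theta = 2 * 34 = 68 degrees
v' = R*v*~R rotates v by theta.
cos(68deg) = 0.3746, sin(68deg) = 0.9272
v'_1 = -1*cos(68deg) - 4*sin(68deg)
= -1*0.3746 - 4*0.9272
= -4.08
v'_2 = -1*sin(68deg) + 4*cos(68deg)
= -1*0.9272 + 4*0.3746
= 0.57
v' = -4.08*e1 + 0.57*e2


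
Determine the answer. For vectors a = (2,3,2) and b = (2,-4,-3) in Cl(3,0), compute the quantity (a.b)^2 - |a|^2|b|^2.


a . b = 2*2 + 3*(-4) + 2*(-3)
= 4 + (-12) + (-6) = -14
|a|^2 = 2^2 + 3^2 + 2^2 = 17
|b|^2 = 2^2 + (-4)^2 + (-3)^2 = 29
(a.b)^2 = (-14)^2 = 196
|a|^2 * |b|^2 = 17 * 29 = 493
Result = 196 - 493 = -297


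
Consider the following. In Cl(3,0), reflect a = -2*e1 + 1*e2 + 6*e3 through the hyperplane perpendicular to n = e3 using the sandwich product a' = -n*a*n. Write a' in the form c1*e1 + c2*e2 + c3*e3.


Reflection formula: a' = -n*a*n, with n = e3 (unit vector, n^2 = 1).
For reflection through hyperplane perp to e3:
The component along e3 flips sign, others stay.
a = (-2, 1, 6)
a' = (-2, 1, -6)
a' = -2*e1 + 1*e2 - 6*e3


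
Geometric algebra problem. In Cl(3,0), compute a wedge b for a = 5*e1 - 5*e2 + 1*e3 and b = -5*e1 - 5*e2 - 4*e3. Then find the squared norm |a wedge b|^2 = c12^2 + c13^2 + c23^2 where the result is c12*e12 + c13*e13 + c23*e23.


a wedge b = (a1*b2 - a2*b1)*e12 + (a1*b3 - a3*b1)*e13 + (a2*b3 - a3*b2)*e23
e12 coeff: 5*(-5) - (-5)*(-5) = -25 - 25 = -50
e13 coeff: 5*(-4) - 1*(-5) = -20 - (-5) = -15
e23 coeff: (-5)*(-4) - 1*(-5) = 20 - (-5) = 25
|a wedge b|^2 = (-50)^2 + (-15)^2 + 25^2
= 2500 + 225 + 625
= 3350


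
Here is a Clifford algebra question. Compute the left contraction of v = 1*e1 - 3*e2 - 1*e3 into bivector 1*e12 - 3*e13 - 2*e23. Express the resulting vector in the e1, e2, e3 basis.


Left contraction v _| B = <vB>_1 (grade-1 part of the geometric product vB).
Using e1_|e12 = e2, e2_|e12 = -e1, e1_|e13 = e3, e3_|e13 = -e1, e2_|e23 = e3, e3_|e23 = -e2:
e1 coeff: -v2*b12 - v3*b13 = -(-3)*(1) - (-1)*(-3) = 0
e2 coeff: v1*b12 - v3*b23 = (1)*(1) - (-1)*(-2) = -1
e3 coeff: v1*b13 + v2*b23 = (1)*(-3) + (-3)*(-2) = 3
v _| B = 0*e1 - 1*e2 + 3*e3


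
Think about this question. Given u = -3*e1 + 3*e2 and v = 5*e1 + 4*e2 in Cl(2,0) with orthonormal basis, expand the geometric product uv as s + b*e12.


Expand: (-3*e1 + 3*e2)(5*e1 + 4*e2)
= (-3)*5*e1e1 + (-3)*4*e1e2 + 3*5*e2e1 + 3*4*e2e2
Using e1^2 = e2^2 = 1, e2e1 = -e1e2:
Scalar part s = (-3)*5 + 3*4 = -15 + 12 = -3
Bivector part b = (-3)*4 - 3*5 = -12 - 15 = -27
uv = -3 - 27*e12


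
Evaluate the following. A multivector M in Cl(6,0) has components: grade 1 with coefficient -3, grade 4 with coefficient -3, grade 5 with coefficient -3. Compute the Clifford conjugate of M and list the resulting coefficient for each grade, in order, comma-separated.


Clifford conjugate sign for grade k: (-1)^(k(k+1)/2)
Grade 1: (-1)^(1*2/2) = (-1)^1 = -1, coeff -3 -> 3
Grade 4: (-1)^(4*5/2) = (-1)^10 = 1, coeff -3 -> -3
Grade 5: (-1)^(5*6/2) = (-1)^15 = -1, coeff -3 -> 3
Conjugated coefficients: 3, -3, 3


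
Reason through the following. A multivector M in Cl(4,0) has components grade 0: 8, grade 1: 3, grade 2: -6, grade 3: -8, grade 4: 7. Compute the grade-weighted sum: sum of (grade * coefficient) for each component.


Grade-weighted sum = sum of grade_k * coefficient_k
0*8 = 0
1*3 = 3
2*(-6) = -12
3*(-8) = -24
4*7 = 28
Total = 0 + 3 + (-12) + (-24) + 28 = -5


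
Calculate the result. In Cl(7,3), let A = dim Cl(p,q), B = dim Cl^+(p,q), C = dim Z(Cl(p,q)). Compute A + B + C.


n = 7 + 3 = 10
Total dim = 2^10 = 1024
Even subalgebra dim = 2^9 = 512
n is even, so center dim = 1
Sum = 1024 + 512 + 1 = 1537


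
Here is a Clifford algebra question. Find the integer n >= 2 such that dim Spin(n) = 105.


dim Spin(n) = dim so(n) = n(n-1)/2.
Solve n(n-1)/2 = 105, i.e. n^2 - n - 210 = 0.
Discriminant = 1 + 8*105 = 841
n = (1 + sqrt(841))/2 = (1 + 29)/2 = 15


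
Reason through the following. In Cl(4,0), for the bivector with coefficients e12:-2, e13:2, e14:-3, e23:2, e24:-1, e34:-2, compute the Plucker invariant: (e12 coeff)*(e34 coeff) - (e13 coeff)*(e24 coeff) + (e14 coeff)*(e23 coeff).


Plucker relation: af - be + cd
a*f = (-2)*(-2) = 4
b*e = 2*(-1) = -2
c*d = (-3)*2 = -6
af - be + cd = 4 - (-2) + (-6)
= 0


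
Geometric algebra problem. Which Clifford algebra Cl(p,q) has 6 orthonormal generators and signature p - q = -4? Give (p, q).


We need p + q = 6 and p - q = -4.
Adding: 2p = 6 + (-4) = 2, so p = 1.
Then q = 6 - 1 = 5.
(p, q) = (1, 5)


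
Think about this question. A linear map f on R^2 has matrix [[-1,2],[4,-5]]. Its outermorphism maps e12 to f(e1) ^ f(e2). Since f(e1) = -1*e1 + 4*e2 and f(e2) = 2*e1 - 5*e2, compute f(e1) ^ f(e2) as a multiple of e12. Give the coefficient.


The outermorphism of a linear map f sends e1^e2 to f(e1)^f(e2).
f(e1) = -1*e1 + 4*e2
f(e2) = 2*e1 - 5*e2
f(e1) ^ f(e2) = (-1*e1 + 4*e2) ^ (2*e1 - 5*e2)
= (-1)*(-5)*e12 + 4*2*e21
= (5 - 8)*e12
= -3*e12
Coefficient = -3


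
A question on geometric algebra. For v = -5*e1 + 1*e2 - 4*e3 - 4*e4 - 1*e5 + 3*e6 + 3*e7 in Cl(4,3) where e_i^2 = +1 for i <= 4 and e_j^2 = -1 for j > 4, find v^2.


v^2 = sum of c_i^2 * e_i^2
Positive signature terms (e_i^2 = +1): (-5)^2 + 1^2 + (-4)^2 + (-4)^2 = 58
Negative signature terms (e_j^2 = -1): (-1)^2 + 3^2 + 3^2 = 19
v^2 = 58 - 19 = 39


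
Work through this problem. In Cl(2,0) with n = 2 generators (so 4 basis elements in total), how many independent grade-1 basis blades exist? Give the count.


Number of grade-k basis blades in Cl(p,q) with n = p + q is C(n, k).
n = 2 + 0 = 2
C(2, 1) = 2! / (1! * 1!)
= 2 / (1 * 1)
= 2


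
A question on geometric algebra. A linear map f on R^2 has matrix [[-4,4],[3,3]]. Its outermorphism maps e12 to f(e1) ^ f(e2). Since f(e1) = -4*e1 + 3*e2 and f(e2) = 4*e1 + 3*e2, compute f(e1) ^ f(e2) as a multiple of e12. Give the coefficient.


The outermorphism of a linear map f sends e1^e2 to f(e1)^f(e2).
f(e1) = -4*e1 + 3*e2
f(e2) = 4*e1 + 3*e2
f(e1) ^ f(e2) = (-4*e1 + 3*e2) ^ (4*e1 + 3*e2)
= (-4)*3*e12 + 3*4*e21
= (-12 - 12)*e12
= -24*e12
Coefficient = -24


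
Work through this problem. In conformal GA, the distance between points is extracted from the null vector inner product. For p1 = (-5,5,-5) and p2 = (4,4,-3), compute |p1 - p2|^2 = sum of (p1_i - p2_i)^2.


p1 - p2 = (-9, 1, -2)
|p1 - p2|^2 = (-9)^2 + 1^2 + (-2)^2
= 81 + 1 + 4
= 86


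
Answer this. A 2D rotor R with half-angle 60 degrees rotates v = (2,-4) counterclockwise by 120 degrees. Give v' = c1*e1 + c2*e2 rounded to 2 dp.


Rotor R = cos(60deg) - sin(60deg)*e12
Rotation angle theta = 2 * 60 = 120 degrees
v' = R*v*~R rotates v by theta.
cos(120deg) = -0.5000, sin(120deg) = 0.8660
v'_1 = 2*cos(120deg) - (-4)*sin(120deg)
= 2*(-0.5000) - (-4)*0.8660
= 2.46
v'_2 = 2*sin(120deg) + (-4)*cos(120deg)
= 2*0.8660 + (-4)*(-0.5000)
= 3.73
v' = 2.46*e1 + 3.73*e2
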